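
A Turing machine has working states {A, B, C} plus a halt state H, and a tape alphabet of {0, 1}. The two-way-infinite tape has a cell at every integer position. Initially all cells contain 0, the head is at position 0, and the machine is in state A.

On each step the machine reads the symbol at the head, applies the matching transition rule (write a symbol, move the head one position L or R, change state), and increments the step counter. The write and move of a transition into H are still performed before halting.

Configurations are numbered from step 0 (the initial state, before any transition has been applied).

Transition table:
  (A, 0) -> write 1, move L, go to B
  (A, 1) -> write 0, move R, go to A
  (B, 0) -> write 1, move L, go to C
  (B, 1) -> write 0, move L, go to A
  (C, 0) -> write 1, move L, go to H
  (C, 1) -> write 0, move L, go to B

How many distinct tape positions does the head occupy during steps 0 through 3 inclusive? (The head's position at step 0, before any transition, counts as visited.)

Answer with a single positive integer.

Step 1: in state A at pos 0, read 0 -> (A,0)->write 1,move L,goto B. Now: state=B, head=-1, tape[-2..1]=0010 (head:  ^)
Step 2: in state B at pos -1, read 0 -> (B,0)->write 1,move L,goto C. Now: state=C, head=-2, tape[-3..1]=00110 (head:  ^)
Step 3: in state C at pos -2, read 0 -> (C,0)->write 1,move L,goto H. Now: state=H, head=-3, tape[-4..1]=001110 (head:  ^)
Head positions at steps 0..3: starting at 0, distinct positions visited = {-3, -2, -1, 0} -> 4 position(s)

Answer: 4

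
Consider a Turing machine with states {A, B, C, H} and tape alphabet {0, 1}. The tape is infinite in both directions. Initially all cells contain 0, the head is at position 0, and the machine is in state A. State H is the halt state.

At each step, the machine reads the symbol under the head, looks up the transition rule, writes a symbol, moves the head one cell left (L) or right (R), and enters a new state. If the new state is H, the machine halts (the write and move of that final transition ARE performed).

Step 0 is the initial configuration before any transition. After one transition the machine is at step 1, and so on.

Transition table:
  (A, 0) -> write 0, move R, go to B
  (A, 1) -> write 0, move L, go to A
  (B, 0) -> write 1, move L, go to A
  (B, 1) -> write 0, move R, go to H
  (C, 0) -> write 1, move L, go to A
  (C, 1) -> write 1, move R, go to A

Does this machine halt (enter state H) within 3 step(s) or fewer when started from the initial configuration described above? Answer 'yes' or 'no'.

Answer: no

Derivation:
Step 1: in state A at pos 0, read 0 -> (A,0)->write 0,move R,goto B. Now: state=B, head=1, tape[-1..2]=0000 (head:   ^)
Step 2: in state B at pos 1, read 0 -> (B,0)->write 1,move L,goto A. Now: state=A, head=0, tape[-1..2]=0010 (head:  ^)
Step 3: in state A at pos 0, read 0 -> (A,0)->write 0,move R,goto B. Now: state=B, head=1, tape[-1..2]=0010 (head:   ^)
After 3 step(s): state = B (not H) -> not halted within 3 -> no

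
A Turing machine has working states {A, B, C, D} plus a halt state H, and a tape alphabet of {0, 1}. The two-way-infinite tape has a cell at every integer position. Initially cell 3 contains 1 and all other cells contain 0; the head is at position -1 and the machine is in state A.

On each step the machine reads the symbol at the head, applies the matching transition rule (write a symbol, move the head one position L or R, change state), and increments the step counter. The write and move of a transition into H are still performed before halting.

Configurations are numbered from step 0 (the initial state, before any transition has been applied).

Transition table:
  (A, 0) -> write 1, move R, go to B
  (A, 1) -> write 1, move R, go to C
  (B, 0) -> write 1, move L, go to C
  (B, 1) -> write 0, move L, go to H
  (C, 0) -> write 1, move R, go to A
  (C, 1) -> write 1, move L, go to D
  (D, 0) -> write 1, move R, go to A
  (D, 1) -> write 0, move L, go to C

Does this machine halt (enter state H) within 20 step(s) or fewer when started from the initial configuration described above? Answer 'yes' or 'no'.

Answer: yes

Derivation:
Step 1: in state A at pos -1, read 0 -> (A,0)->write 1,move R,goto B. Now: state=B, head=0, tape[-2..4]=0100010 (head:   ^)
Step 2: in state B at pos 0, read 0 -> (B,0)->write 1,move L,goto C. Now: state=C, head=-1, tape[-2..4]=0110010 (head:  ^)
Step 3: in state C at pos -1, read 1 -> (C,1)->write 1,move L,goto D. Now: state=D, head=-2, tape[-3..4]=00110010 (head:  ^)
Step 4: in state D at pos -2, read 0 -> (D,0)->write 1,move R,goto A. Now: state=A, head=-1, tape[-3..4]=01110010 (head:   ^)
Step 5: in state A at pos -1, read 1 -> (A,1)->write 1,move R,goto C. Now: state=C, head=0, tape[-3..4]=01110010 (head:    ^)
Step 6: in state C at pos 0, read 1 -> (C,1)->write 1,move L,goto D. Now: state=D, head=-1, tape[-3..4]=01110010 (head:   ^)
Step 7: in state D at pos -1, read 1 -> (D,1)->write 0,move L,goto C. Now: state=C, head=-2, tape[-3..4]=01010010 (head:  ^)
Step 8: in state C at pos -2, read 1 -> (C,1)->write 1,move L,goto D. Now: state=D, head=-3, tape[-4..4]=001010010 (head:  ^)
Step 9: in state D at pos -3, read 0 -> (D,0)->write 1,move R,goto A. Now: state=A, head=-2, tape[-4..4]=011010010 (head:   ^)
Step 10: in state A at pos -2, read 1 -> (A,1)->write 1,move R,goto C. Now: state=C, head=-1, tape[-4..4]=011010010 (head:    ^)
Step 11: in state C at pos -1, read 0 -> (C,0)->write 1,move R,goto A. Now: state=A, head=0, tape[-4..4]=011110010 (head:     ^)
Step 12: in state A at pos 0, read 1 -> (A,1)->write 1,move R,goto C. Now: state=C, head=1, tape[-4..4]=011110010 (head:      ^)
Step 13: in state C at pos 1, read 0 -> (C,0)->write 1,move R,goto A. Now: state=A, head=2, tape[-4..4]=011111010 (head:       ^)
Step 14: in state A at pos 2, read 0 -> (A,0)->write 1,move R,goto B. Now: state=B, head=3, tape[-4..4]=011111110 (head:        ^)
Step 15: in state B at pos 3, read 1 -> (B,1)->write 0,move L,goto H. Now: state=H, head=2, tape[-4..4]=011111100 (head:       ^)
State H reached at step 15; 15 <= 20 -> yes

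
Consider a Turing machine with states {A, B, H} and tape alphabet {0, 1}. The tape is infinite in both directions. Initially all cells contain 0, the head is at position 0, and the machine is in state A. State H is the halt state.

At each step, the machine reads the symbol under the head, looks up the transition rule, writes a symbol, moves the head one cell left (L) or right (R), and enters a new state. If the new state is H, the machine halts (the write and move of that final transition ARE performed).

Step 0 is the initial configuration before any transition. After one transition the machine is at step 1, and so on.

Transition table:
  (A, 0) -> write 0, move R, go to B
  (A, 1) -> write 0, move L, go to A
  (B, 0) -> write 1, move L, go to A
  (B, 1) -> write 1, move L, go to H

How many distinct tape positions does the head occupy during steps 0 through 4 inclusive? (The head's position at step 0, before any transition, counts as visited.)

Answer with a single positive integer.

Step 1: in state A at pos 0, read 0 -> (A,0)->write 0,move R,goto B. Now: state=B, head=1, tape[-1..2]=0000 (head:   ^)
Step 2: in state B at pos 1, read 0 -> (B,0)->write 1,move L,goto A. Now: state=A, head=0, tape[-1..2]=0010 (head:  ^)
Step 3: in state A at pos 0, read 0 -> (A,0)->write 0,move R,goto B. Now: state=B, head=1, tape[-1..2]=0010 (head:   ^)
Step 4: in state B at pos 1, read 1 -> (B,1)->write 1,move L,goto H. Now: state=H, head=0, tape[-1..2]=0010 (head:  ^)
Head positions at steps 0..4: starting at 0, distinct positions visited = {0, 1} -> 2 position(s)

Answer: 2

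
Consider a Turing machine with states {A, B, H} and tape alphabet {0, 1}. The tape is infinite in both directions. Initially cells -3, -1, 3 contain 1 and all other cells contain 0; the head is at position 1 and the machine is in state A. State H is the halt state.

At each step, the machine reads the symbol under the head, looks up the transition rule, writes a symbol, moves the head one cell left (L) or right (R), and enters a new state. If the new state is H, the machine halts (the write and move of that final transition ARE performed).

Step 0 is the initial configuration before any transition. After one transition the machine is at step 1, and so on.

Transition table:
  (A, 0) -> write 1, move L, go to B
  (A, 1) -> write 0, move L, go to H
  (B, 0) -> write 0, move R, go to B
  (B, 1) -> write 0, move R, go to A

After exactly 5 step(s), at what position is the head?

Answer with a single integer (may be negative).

Answer: 2

Derivation:
Step 1: in state A at pos 1, read 0 -> (A,0)->write 1,move L,goto B. Now: state=B, head=0, tape[-4..4]=010101010 (head:     ^)
Step 2: in state B at pos 0, read 0 -> (B,0)->write 0,move R,goto B. Now: state=B, head=1, tape[-4..4]=010101010 (head:      ^)
Step 3: in state B at pos 1, read 1 -> (B,1)->write 0,move R,goto A. Now: state=A, head=2, tape[-4..4]=010100010 (head:       ^)
Step 4: in state A at pos 2, read 0 -> (A,0)->write 1,move L,goto B. Now: state=B, head=1, tape[-4..4]=010100110 (head:      ^)
Step 5: in state B at pos 1, read 0 -> (B,0)->write 0,move R,goto B. Now: state=B, head=2, tape[-4..4]=010100110 (head:       ^)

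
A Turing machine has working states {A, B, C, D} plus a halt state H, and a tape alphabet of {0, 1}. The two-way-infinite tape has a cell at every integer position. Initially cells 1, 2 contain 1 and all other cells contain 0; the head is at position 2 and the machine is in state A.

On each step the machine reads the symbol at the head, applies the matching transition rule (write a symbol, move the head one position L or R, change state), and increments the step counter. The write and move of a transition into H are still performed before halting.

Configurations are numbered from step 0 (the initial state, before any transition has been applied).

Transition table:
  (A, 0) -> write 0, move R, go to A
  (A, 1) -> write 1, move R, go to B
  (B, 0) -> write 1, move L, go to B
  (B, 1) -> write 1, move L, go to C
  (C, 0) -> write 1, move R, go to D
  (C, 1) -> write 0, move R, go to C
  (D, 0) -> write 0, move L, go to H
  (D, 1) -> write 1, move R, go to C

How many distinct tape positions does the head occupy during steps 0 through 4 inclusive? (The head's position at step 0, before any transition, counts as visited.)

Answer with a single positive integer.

Step 1: in state A at pos 2, read 1 -> (A,1)->write 1,move R,goto B. Now: state=B, head=3, tape[0..4]=01100 (head:    ^)
Step 2: in state B at pos 3, read 0 -> (B,0)->write 1,move L,goto B. Now: state=B, head=2, tape[0..4]=01110 (head:   ^)
Step 3: in state B at pos 2, read 1 -> (B,1)->write 1,move L,goto C. Now: state=C, head=1, tape[0..4]=01110 (head:  ^)
Step 4: in state C at pos 1, read 1 -> (C,1)->write 0,move R,goto C. Now: state=C, head=2, tape[0..4]=00110 (head:   ^)
Head positions at steps 0..4: starting at 2, distinct positions visited = {1, 2, 3} -> 3 position(s)

Answer: 3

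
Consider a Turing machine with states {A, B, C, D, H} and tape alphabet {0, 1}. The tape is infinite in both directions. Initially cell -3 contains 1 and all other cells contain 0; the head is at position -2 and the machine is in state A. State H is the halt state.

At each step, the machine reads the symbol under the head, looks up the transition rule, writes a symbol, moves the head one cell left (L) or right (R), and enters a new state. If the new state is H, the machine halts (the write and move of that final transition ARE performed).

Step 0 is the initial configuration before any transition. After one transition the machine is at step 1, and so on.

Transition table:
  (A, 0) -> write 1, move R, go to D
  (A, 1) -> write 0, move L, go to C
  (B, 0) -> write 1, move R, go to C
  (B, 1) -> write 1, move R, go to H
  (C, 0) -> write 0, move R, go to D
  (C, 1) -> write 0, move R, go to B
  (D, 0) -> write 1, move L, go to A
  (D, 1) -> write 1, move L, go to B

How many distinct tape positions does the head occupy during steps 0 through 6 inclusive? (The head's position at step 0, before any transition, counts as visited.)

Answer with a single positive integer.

Step 1: in state A at pos -2, read 0 -> (A,0)->write 1,move R,goto D. Now: state=D, head=-1, tape[-4..0]=01100 (head:    ^)
Step 2: in state D at pos -1, read 0 -> (D,0)->write 1,move L,goto A. Now: state=A, head=-2, tape[-4..0]=01110 (head:   ^)
Step 3: in state A at pos -2, read 1 -> (A,1)->write 0,move L,goto C. Now: state=C, head=-3, tape[-4..0]=01010 (head:  ^)
Step 4: in state C at pos -3, read 1 -> (C,1)->write 0,move R,goto B. Now: state=B, head=-2, tape[-4..0]=00010 (head:   ^)
Step 5: in state B at pos -2, read 0 -> (B,0)->write 1,move R,goto C. Now: state=C, head=-1, tape[-4..0]=00110 (head:    ^)
Step 6: in state C at pos -1, read 1 -> (C,1)->write 0,move R,goto B. Now: state=B, head=0, tape[-4..1]=001000 (head:     ^)
Head positions at steps 0..6: starting at -2, distinct positions visited = {-3, -2, -1, 0} -> 4 position(s)

Answer: 4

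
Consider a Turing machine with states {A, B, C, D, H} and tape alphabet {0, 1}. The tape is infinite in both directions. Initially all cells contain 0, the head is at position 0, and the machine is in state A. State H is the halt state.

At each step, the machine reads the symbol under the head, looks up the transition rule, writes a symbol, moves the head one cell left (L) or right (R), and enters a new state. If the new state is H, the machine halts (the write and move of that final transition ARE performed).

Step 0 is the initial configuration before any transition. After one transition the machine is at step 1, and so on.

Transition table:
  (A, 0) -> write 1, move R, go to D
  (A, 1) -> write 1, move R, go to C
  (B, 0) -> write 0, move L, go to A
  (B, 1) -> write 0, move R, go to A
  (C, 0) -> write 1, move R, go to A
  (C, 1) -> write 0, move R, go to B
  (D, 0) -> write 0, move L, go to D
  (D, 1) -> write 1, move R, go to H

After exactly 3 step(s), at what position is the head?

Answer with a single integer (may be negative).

Answer: 1

Derivation:
Step 1: in state A at pos 0, read 0 -> (A,0)->write 1,move R,goto D. Now: state=D, head=1, tape[-1..2]=0100 (head:   ^)
Step 2: in state D at pos 1, read 0 -> (D,0)->write 0,move L,goto D. Now: state=D, head=0, tape[-1..2]=0100 (head:  ^)
Step 3: in state D at pos 0, read 1 -> (D,1)->write 1,move R,goto H. Now: state=H, head=1, tape[-1..2]=0100 (head:   ^)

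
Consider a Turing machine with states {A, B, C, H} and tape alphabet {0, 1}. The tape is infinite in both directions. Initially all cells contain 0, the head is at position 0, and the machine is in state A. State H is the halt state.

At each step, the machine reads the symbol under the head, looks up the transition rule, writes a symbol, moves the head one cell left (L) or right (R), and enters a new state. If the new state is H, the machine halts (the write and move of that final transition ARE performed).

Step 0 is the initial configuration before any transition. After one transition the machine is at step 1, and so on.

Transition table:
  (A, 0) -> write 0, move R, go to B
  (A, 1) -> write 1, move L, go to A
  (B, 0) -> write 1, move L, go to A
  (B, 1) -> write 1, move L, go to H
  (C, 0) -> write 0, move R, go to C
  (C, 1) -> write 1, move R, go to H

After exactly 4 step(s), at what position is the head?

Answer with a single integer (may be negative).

Answer: 0

Derivation:
Step 1: in state A at pos 0, read 0 -> (A,0)->write 0,move R,goto B. Now: state=B, head=1, tape[-1..2]=0000 (head:   ^)
Step 2: in state B at pos 1, read 0 -> (B,0)->write 1,move L,goto A. Now: state=A, head=0, tape[-1..2]=0010 (head:  ^)
Step 3: in state A at pos 0, read 0 -> (A,0)->write 0,move R,goto B. Now: state=B, head=1, tape[-1..2]=0010 (head:   ^)
Step 4: in state B at pos 1, read 1 -> (B,1)->write 1,move L,goto H. Now: state=H, head=0, tape[-1..2]=0010 (head:  ^)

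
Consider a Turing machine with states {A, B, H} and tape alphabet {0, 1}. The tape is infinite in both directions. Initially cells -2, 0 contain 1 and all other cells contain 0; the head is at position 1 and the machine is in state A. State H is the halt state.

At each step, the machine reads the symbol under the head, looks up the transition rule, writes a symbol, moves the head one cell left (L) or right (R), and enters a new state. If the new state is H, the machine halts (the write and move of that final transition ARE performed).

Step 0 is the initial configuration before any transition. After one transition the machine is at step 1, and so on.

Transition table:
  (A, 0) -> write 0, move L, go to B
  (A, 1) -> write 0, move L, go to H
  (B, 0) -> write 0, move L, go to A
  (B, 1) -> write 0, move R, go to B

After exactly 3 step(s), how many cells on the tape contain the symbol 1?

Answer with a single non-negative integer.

Answer: 1

Derivation:
Step 1: in state A at pos 1, read 0 -> (A,0)->write 0,move L,goto B. Now: state=B, head=0, tape[-3..2]=010100 (head:    ^)
Step 2: in state B at pos 0, read 1 -> (B,1)->write 0,move R,goto B. Now: state=B, head=1, tape[-3..2]=010000 (head:     ^)
Step 3: in state B at pos 1, read 0 -> (B,0)->write 0,move L,goto A. Now: state=A, head=0, tape[-3..2]=010000 (head:    ^)
Cells containing 1 after step 3: {-2} -> 1 cell(s)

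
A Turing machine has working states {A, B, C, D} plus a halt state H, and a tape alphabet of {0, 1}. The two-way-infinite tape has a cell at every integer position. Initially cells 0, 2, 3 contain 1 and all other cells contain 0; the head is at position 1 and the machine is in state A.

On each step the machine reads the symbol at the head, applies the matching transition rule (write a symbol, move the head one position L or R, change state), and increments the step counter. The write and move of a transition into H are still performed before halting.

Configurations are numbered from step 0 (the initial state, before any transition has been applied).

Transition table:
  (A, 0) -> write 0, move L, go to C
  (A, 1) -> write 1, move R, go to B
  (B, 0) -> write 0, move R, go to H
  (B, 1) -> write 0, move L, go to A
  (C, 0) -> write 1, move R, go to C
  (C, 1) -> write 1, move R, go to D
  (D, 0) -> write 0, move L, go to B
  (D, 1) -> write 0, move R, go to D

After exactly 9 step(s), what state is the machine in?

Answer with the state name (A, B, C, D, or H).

Step 1: in state A at pos 1, read 0 -> (A,0)->write 0,move L,goto C. Now: state=C, head=0, tape[-1..4]=010110 (head:  ^)
Step 2: in state C at pos 0, read 1 -> (C,1)->write 1,move R,goto D. Now: state=D, head=1, tape[-1..4]=010110 (head:   ^)
Step 3: in state D at pos 1, read 0 -> (D,0)->write 0,move L,goto B. Now: state=B, head=0, tape[-1..4]=010110 (head:  ^)
Step 4: in state B at pos 0, read 1 -> (B,1)->write 0,move L,goto A. Now: state=A, head=-1, tape[-2..4]=0000110 (head:  ^)
Step 5: in state A at pos -1, read 0 -> (A,0)->write 0,move L,goto C. Now: state=C, head=-2, tape[-3..4]=00000110 (head:  ^)
Step 6: in state C at pos -2, read 0 -> (C,0)->write 1,move R,goto C. Now: state=C, head=-1, tape[-3..4]=01000110 (head:   ^)
Step 7: in state C at pos -1, read 0 -> (C,0)->write 1,move R,goto C. Now: state=C, head=0, tape[-3..4]=01100110 (head:    ^)
Step 8: in state C at pos 0, read 0 -> (C,0)->write 1,move R,goto C. Now: state=C, head=1, tape[-3..4]=01110110 (head:     ^)
Step 9: in state C at pos 1, read 0 -> (C,0)->write 1,move R,goto C. Now: state=C, head=2, tape[-3..4]=01111110 (head:      ^)

Answer: C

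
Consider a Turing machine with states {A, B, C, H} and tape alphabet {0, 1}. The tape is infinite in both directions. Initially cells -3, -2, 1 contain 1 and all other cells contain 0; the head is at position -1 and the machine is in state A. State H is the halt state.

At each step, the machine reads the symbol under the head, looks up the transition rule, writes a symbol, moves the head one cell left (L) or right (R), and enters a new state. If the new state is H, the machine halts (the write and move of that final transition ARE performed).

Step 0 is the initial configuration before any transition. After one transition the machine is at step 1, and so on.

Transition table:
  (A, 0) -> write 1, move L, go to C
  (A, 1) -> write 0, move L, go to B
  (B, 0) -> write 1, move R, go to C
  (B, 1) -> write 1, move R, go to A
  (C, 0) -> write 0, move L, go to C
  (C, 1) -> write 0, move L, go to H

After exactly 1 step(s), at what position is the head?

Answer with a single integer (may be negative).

Answer: -2

Derivation:
Step 1: in state A at pos -1, read 0 -> (A,0)->write 1,move L,goto C. Now: state=C, head=-2, tape[-4..2]=0111010 (head:   ^)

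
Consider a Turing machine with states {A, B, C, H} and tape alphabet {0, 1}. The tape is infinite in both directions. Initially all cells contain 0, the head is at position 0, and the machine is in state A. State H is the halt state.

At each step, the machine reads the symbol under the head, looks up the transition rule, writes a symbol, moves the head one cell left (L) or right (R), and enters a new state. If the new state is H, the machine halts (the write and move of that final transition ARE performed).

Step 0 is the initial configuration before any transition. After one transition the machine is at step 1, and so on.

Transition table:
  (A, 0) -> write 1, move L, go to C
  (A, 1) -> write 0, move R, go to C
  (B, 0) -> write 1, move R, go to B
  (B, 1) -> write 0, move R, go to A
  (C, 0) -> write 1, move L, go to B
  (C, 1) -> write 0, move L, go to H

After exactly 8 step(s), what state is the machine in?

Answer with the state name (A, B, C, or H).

Step 1: in state A at pos 0, read 0 -> (A,0)->write 1,move L,goto C. Now: state=C, head=-1, tape[-2..1]=0010 (head:  ^)
Step 2: in state C at pos -1, read 0 -> (C,0)->write 1,move L,goto B. Now: state=B, head=-2, tape[-3..1]=00110 (head:  ^)
Step 3: in state B at pos -2, read 0 -> (B,0)->write 1,move R,goto B. Now: state=B, head=-1, tape[-3..1]=01110 (head:   ^)
Step 4: in state B at pos -1, read 1 -> (B,1)->write 0,move R,goto A. Now: state=A, head=0, tape[-3..1]=01010 (head:    ^)
Step 5: in state A at pos 0, read 1 -> (A,1)->write 0,move R,goto C. Now: state=C, head=1, tape[-3..2]=010000 (head:     ^)
Step 6: in state C at pos 1, read 0 -> (C,0)->write 1,move L,goto B. Now: state=B, head=0, tape[-3..2]=010010 (head:    ^)
Step 7: in state B at pos 0, read 0 -> (B,0)->write 1,move R,goto B. Now: state=B, head=1, tape[-3..2]=010110 (head:     ^)
Step 8: in state B at pos 1, read 1 -> (B,1)->write 0,move R,goto A. Now: state=A, head=2, tape[-3..3]=0101000 (head:      ^)

Answer: A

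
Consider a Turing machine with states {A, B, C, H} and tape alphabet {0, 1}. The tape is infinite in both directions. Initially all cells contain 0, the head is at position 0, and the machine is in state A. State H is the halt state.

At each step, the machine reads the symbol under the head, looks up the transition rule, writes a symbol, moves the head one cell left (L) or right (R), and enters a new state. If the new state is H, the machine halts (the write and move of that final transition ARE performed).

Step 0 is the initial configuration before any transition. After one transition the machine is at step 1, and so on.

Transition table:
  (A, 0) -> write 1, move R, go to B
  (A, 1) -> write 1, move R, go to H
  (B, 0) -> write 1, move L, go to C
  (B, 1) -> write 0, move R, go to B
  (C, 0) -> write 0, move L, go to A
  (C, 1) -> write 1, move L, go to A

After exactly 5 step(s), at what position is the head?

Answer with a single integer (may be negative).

Step 1: in state A at pos 0, read 0 -> (A,0)->write 1,move R,goto B. Now: state=B, head=1, tape[-1..2]=0100 (head:   ^)
Step 2: in state B at pos 1, read 0 -> (B,0)->write 1,move L,goto C. Now: state=C, head=0, tape[-1..2]=0110 (head:  ^)
Step 3: in state C at pos 0, read 1 -> (C,1)->write 1,move L,goto A. Now: state=A, head=-1, tape[-2..2]=00110 (head:  ^)
Step 4: in state A at pos -1, read 0 -> (A,0)->write 1,move R,goto B. Now: state=B, head=0, tape[-2..2]=01110 (head:   ^)
Step 5: in state B at pos 0, read 1 -> (B,1)->write 0,move R,goto B. Now: state=B, head=1, tape[-2..2]=01010 (head:    ^)

Answer: 1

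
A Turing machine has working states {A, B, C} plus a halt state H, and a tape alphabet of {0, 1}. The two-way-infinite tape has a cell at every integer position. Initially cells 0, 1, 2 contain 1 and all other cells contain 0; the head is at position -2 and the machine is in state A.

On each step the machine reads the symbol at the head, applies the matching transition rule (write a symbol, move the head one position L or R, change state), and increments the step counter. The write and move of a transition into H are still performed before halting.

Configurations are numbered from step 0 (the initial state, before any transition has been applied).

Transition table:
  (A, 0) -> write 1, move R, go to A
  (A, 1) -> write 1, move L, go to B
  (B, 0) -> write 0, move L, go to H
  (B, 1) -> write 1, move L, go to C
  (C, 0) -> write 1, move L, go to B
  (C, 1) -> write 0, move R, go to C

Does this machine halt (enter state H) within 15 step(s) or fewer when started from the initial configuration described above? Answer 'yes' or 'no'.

Step 1: in state A at pos -2, read 0 -> (A,0)->write 1,move R,goto A. Now: state=A, head=-1, tape[-3..3]=0101110 (head:   ^)
Step 2: in state A at pos -1, read 0 -> (A,0)->write 1,move R,goto A. Now: state=A, head=0, tape[-3..3]=0111110 (head:    ^)
Step 3: in state A at pos 0, read 1 -> (A,1)->write 1,move L,goto B. Now: state=B, head=-1, tape[-3..3]=0111110 (head:   ^)
Step 4: in state B at pos -1, read 1 -> (B,1)->write 1,move L,goto C. Now: state=C, head=-2, tape[-3..3]=0111110 (head:  ^)
Step 5: in state C at pos -2, read 1 -> (C,1)->write 0,move R,goto C. Now: state=C, head=-1, tape[-3..3]=0011110 (head:   ^)
Step 6: in state C at pos -1, read 1 -> (C,1)->write 0,move R,goto C. Now: state=C, head=0, tape[-3..3]=0001110 (head:    ^)
Step 7: in state C at pos 0, read 1 -> (C,1)->write 0,move R,goto C. Now: state=C, head=1, tape[-3..3]=0000110 (head:     ^)
Step 8: in state C at pos 1, read 1 -> (C,1)->write 0,move R,goto C. Now: state=C, head=2, tape[-3..3]=0000010 (head:      ^)
Step 9: in state C at pos 2, read 1 -> (C,1)->write 0,move R,goto C. Now: state=C, head=3, tape[-3..4]=00000000 (head:       ^)
Step 10: in state C at pos 3, read 0 -> (C,0)->write 1,move L,goto B. Now: state=B, head=2, tape[-3..4]=00000010 (head:      ^)
Step 11: in state B at pos 2, read 0 -> (B,0)->write 0,move L,goto H. Now: state=H, head=1, tape[-3..4]=00000010 (head:     ^)
State H reached at step 11; 11 <= 15 -> yes

Answer: yes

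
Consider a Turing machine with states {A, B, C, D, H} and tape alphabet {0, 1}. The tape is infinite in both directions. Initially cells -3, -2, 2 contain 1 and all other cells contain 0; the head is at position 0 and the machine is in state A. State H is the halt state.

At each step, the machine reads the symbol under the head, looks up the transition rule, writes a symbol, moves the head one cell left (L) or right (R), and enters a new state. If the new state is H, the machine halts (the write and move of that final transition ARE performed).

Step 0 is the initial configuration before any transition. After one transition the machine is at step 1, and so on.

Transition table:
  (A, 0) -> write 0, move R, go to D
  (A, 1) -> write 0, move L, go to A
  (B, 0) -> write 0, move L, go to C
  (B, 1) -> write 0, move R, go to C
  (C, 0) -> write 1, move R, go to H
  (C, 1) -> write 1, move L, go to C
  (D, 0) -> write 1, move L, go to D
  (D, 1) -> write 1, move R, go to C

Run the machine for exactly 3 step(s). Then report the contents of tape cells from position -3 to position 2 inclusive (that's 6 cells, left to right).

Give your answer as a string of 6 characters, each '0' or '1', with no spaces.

Step 1: in state A at pos 0, read 0 -> (A,0)->write 0,move R,goto D. Now: state=D, head=1, tape[-4..3]=01100010 (head:      ^)
Step 2: in state D at pos 1, read 0 -> (D,0)->write 1,move L,goto D. Now: state=D, head=0, tape[-4..3]=01100110 (head:     ^)
Step 3: in state D at pos 0, read 0 -> (D,0)->write 1,move L,goto D. Now: state=D, head=-1, tape[-4..3]=01101110 (head:    ^)

Answer: 110111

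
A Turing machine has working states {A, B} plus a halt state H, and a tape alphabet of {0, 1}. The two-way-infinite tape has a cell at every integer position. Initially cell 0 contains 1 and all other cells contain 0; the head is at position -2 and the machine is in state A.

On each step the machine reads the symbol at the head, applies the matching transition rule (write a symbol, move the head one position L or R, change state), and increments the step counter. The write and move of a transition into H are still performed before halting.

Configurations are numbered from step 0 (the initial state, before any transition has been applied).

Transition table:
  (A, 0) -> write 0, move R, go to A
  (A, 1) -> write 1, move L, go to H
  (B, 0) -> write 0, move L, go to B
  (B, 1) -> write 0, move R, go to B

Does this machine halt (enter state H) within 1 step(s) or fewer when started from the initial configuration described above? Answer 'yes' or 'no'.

Step 1: in state A at pos -2, read 0 -> (A,0)->write 0,move R,goto A. Now: state=A, head=-1, tape[-3..1]=00010 (head:   ^)
After 1 step(s): state = A (not H) -> not halted within 1 -> no

Answer: no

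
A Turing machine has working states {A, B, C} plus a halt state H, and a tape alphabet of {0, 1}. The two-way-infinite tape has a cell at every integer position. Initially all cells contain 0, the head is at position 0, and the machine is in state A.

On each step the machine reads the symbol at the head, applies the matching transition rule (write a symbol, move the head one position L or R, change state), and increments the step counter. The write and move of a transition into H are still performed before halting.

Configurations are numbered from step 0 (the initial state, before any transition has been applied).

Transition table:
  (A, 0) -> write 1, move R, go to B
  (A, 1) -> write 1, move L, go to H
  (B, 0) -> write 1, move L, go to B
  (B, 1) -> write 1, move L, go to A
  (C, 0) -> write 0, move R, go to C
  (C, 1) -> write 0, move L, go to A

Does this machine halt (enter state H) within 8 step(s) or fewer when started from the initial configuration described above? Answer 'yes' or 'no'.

Step 1: in state A at pos 0, read 0 -> (A,0)->write 1,move R,goto B. Now: state=B, head=1, tape[-1..2]=0100 (head:   ^)
Step 2: in state B at pos 1, read 0 -> (B,0)->write 1,move L,goto B. Now: state=B, head=0, tape[-1..2]=0110 (head:  ^)
Step 3: in state B at pos 0, read 1 -> (B,1)->write 1,move L,goto A. Now: state=A, head=-1, tape[-2..2]=00110 (head:  ^)
Step 4: in state A at pos -1, read 0 -> (A,0)->write 1,move R,goto B. Now: state=B, head=0, tape[-2..2]=01110 (head:   ^)
Step 5: in state B at pos 0, read 1 -> (B,1)->write 1,move L,goto A. Now: state=A, head=-1, tape[-2..2]=01110 (head:  ^)
Step 6: in state A at pos -1, read 1 -> (A,1)->write 1,move L,goto H. Now: state=H, head=-2, tape[-3..2]=001110 (head:  ^)
State H reached at step 6; 6 <= 8 -> yes

Answer: yes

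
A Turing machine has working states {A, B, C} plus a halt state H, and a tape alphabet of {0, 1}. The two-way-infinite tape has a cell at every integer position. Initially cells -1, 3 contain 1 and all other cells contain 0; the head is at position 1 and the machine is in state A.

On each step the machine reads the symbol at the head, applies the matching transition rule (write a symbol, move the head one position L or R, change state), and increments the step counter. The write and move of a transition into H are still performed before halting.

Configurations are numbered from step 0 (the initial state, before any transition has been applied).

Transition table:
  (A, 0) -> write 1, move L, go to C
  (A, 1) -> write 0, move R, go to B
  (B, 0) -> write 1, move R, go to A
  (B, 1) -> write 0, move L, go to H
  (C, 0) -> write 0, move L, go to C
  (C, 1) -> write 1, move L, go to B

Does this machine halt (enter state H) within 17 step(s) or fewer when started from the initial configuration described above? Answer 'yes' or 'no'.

Step 1: in state A at pos 1, read 0 -> (A,0)->write 1,move L,goto C. Now: state=C, head=0, tape[-2..4]=0101010 (head:   ^)
Step 2: in state C at pos 0, read 0 -> (C,0)->write 0,move L,goto C. Now: state=C, head=-1, tape[-2..4]=0101010 (head:  ^)
Step 3: in state C at pos -1, read 1 -> (C,1)->write 1,move L,goto B. Now: state=B, head=-2, tape[-3..4]=00101010 (head:  ^)
Step 4: in state B at pos -2, read 0 -> (B,0)->write 1,move R,goto A. Now: state=A, head=-1, tape[-3..4]=01101010 (head:   ^)
Step 5: in state A at pos -1, read 1 -> (A,1)->write 0,move R,goto B. Now: state=B, head=0, tape[-3..4]=01001010 (head:    ^)
Step 6: in state B at pos 0, read 0 -> (B,0)->write 1,move R,goto A. Now: state=A, head=1, tape[-3..4]=01011010 (head:     ^)
Step 7: in state A at pos 1, read 1 -> (A,1)->write 0,move R,goto B. Now: state=B, head=2, tape[-3..4]=01010010 (head:      ^)
Step 8: in state B at pos 2, read 0 -> (B,0)->write 1,move R,goto A. Now: state=A, head=3, tape[-3..4]=01010110 (head:       ^)
Step 9: in state A at pos 3, read 1 -> (A,1)->write 0,move R,goto B. Now: state=B, head=4, tape[-3..5]=010101000 (head:        ^)
Step 10: in state B at pos 4, read 0 -> (B,0)->write 1,move R,goto A. Now: state=A, head=5, tape[-3..6]=0101010100 (head:         ^)
Step 11: in state A at pos 5, read 0 -> (A,0)->write 1,move L,goto C. Now: state=C, head=4, tape[-3..6]=0101010110 (head:        ^)
Step 12: in state C at pos 4, read 1 -> (C,1)->write 1,move L,goto B. Now: state=B, head=3, tape[-3..6]=0101010110 (head:       ^)
Step 13: in state B at pos 3, read 0 -> (B,0)->write 1,move R,goto A. Now: state=A, head=4, tape[-3..6]=0101011110 (head:        ^)
Step 14: in state A at pos 4, read 1 -> (A,1)->write 0,move R,goto B. Now: state=B, head=5, tape[-3..6]=0101011010 (head:         ^)
Step 15: in state B at pos 5, read 1 -> (B,1)->write 0,move L,goto H. Now: state=H, head=4, tape[-3..6]=0101011000 (head:        ^)
State H reached at step 15; 15 <= 17 -> yes

Answer: yes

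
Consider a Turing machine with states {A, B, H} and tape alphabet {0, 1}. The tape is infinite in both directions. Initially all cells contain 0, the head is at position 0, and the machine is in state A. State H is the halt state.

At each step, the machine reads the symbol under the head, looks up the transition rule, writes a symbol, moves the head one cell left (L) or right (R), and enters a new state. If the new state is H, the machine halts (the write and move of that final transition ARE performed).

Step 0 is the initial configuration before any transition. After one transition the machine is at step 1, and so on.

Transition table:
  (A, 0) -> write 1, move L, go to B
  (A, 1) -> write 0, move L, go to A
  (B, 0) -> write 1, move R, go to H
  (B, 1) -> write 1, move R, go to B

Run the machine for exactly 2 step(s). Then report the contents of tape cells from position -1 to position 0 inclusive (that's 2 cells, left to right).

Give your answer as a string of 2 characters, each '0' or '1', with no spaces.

Answer: 11

Derivation:
Step 1: in state A at pos 0, read 0 -> (A,0)->write 1,move L,goto B. Now: state=B, head=-1, tape[-2..1]=0010 (head:  ^)
Step 2: in state B at pos -1, read 0 -> (B,0)->write 1,move R,goto H. Now: state=H, head=0, tape[-2..1]=0110 (head:   ^)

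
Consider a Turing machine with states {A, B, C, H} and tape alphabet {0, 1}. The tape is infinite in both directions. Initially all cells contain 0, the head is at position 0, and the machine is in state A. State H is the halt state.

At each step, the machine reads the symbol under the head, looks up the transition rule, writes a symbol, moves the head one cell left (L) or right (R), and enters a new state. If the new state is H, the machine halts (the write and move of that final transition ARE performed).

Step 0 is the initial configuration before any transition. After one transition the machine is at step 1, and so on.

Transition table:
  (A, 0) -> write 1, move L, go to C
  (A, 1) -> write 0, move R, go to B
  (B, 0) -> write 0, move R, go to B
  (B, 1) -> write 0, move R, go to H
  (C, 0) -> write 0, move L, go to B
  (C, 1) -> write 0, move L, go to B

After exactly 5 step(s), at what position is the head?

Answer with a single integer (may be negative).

Step 1: in state A at pos 0, read 0 -> (A,0)->write 1,move L,goto C. Now: state=C, head=-1, tape[-2..1]=0010 (head:  ^)
Step 2: in state C at pos -1, read 0 -> (C,0)->write 0,move L,goto B. Now: state=B, head=-2, tape[-3..1]=00010 (head:  ^)
Step 3: in state B at pos -2, read 0 -> (B,0)->write 0,move R,goto B. Now: state=B, head=-1, tape[-3..1]=00010 (head:   ^)
Step 4: in state B at pos -1, read 0 -> (B,0)->write 0,move R,goto B. Now: state=B, head=0, tape[-3..1]=00010 (head:    ^)
Step 5: in state B at pos 0, read 1 -> (B,1)->write 0,move R,goto H. Now: state=H, head=1, tape[-3..2]=000000 (head:     ^)

Answer: 1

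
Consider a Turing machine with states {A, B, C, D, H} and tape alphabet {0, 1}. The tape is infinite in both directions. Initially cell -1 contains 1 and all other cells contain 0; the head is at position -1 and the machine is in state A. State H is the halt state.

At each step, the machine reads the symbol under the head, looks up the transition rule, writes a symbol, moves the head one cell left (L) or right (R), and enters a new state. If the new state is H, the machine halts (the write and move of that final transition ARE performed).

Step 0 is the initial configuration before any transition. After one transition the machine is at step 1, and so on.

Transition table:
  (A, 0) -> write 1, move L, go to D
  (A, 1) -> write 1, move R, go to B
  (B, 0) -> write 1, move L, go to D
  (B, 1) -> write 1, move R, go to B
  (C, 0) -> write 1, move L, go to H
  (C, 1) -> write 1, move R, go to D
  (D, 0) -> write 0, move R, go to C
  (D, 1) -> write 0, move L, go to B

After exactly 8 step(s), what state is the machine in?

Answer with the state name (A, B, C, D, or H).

Step 1: in state A at pos -1, read 1 -> (A,1)->write 1,move R,goto B. Now: state=B, head=0, tape[-2..1]=0100 (head:   ^)
Step 2: in state B at pos 0, read 0 -> (B,0)->write 1,move L,goto D. Now: state=D, head=-1, tape[-2..1]=0110 (head:  ^)
Step 3: in state D at pos -1, read 1 -> (D,1)->write 0,move L,goto B. Now: state=B, head=-2, tape[-3..1]=00010 (head:  ^)
Step 4: in state B at pos -2, read 0 -> (B,0)->write 1,move L,goto D. Now: state=D, head=-3, tape[-4..1]=001010 (head:  ^)
Step 5: in state D at pos -3, read 0 -> (D,0)->write 0,move R,goto C. Now: state=C, head=-2, tape[-4..1]=001010 (head:   ^)
Step 6: in state C at pos -2, read 1 -> (C,1)->write 1,move R,goto D. Now: state=D, head=-1, tape[-4..1]=001010 (head:    ^)
Step 7: in state D at pos -1, read 0 -> (D,0)->write 0,move R,goto C. Now: state=C, head=0, tape[-4..1]=001010 (head:     ^)
Step 8: in state C at pos 0, read 1 -> (C,1)->write 1,move R,goto D. Now: state=D, head=1, tape[-4..2]=0010100 (head:      ^)

Answer: D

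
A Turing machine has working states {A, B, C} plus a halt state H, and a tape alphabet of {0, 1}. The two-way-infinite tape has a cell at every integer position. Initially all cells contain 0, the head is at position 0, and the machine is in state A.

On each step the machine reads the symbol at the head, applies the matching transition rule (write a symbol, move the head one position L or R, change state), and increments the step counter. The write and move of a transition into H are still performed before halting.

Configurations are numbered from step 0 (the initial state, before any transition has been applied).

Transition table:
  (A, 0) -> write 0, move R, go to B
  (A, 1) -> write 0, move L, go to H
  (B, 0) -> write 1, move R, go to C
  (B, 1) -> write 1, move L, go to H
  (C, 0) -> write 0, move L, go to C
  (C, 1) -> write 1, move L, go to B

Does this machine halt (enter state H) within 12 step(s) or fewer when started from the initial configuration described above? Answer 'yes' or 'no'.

Answer: yes

Derivation:
Step 1: in state A at pos 0, read 0 -> (A,0)->write 0,move R,goto B. Now: state=B, head=1, tape[-1..2]=0000 (head:   ^)
Step 2: in state B at pos 1, read 0 -> (B,0)->write 1,move R,goto C. Now: state=C, head=2, tape[-1..3]=00100 (head:    ^)
Step 3: in state C at pos 2, read 0 -> (C,0)->write 0,move L,goto C. Now: state=C, head=1, tape[-1..3]=00100 (head:   ^)
Step 4: in state C at pos 1, read 1 -> (C,1)->write 1,move L,goto B. Now: state=B, head=0, tape[-1..3]=00100 (head:  ^)
Step 5: in state B at pos 0, read 0 -> (B,0)->write 1,move R,goto C. Now: state=C, head=1, tape[-1..3]=01100 (head:   ^)
Step 6: in state C at pos 1, read 1 -> (C,1)->write 1,move L,goto B. Now: state=B, head=0, tape[-1..3]=01100 (head:  ^)
Step 7: in state B at pos 0, read 1 -> (B,1)->write 1,move L,goto H. Now: state=H, head=-1, tape[-2..3]=001100 (head:  ^)
State H reached at step 7; 7 <= 12 -> yes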